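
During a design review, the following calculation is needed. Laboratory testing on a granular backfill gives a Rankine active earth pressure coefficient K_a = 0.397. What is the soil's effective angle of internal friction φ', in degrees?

K_a = tan²(45° − φ/2) ⇒ 45° − φ/2 = arctan(√0.397) = 32.21°.
φ = 2(45° − 32.21°) = 25.57°.

25.6°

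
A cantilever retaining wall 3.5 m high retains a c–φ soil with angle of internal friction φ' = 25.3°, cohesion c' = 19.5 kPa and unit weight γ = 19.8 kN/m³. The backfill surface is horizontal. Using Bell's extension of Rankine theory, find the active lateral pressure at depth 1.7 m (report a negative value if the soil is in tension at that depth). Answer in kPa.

K_a = (1 − sin φ)/(1 + sin φ) = 0.4012.
σ_a = K_a γ z − 2c√K_a = 0.4012×19.8×1.7 − 2×19.5×0.6334 = -11.20 kPa.

-11.2 kPa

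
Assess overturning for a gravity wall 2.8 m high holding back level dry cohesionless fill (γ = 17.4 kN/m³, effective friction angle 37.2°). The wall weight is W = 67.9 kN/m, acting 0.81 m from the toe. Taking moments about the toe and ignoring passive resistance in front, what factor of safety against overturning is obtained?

K_a = tan²(45° − 37.2°/2) = 0.2464.
P_a = ½K_aγH² = 0.5×0.2464×17.4×2.8² = 16.81 kN/m, acting at H/3 = 0.9333 m above the base.
Overturning moment M_o = P_a × H/3 = 16.81 × 0.9333 = 15.69.
Resisting moment M_r = W × 0.81 = 67.9 × 0.81 = 55.00.
FS_overturning = M_r/M_o = 55.00/15.69 = 3.506.

3.51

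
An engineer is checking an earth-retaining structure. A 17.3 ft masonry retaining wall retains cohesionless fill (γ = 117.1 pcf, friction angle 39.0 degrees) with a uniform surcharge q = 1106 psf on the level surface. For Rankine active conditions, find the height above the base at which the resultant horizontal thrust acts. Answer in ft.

7.27 ft

K_a = 0.2275.
Triangular part P₁ = ½K_aγH² = 3987 at H/3 = 5.767 ft; rectangular part P₂ = K_a q H = 4353 at H/2 = 8.650 ft.
ȳ = (P₁·5.767 + P₂·8.650)/(P₁+P₂) = 7.272 ft.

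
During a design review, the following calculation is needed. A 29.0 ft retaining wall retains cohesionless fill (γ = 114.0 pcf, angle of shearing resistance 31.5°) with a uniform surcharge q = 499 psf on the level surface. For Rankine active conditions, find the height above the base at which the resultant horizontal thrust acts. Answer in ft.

K_a = 0.3136.
Triangular part P₁ = ½K_aγH² = 15030 at H/3 = 9.667 ft; rectangular part P₂ = K_a q H = 4539 at H/2 = 14.50 ft.
ȳ = (P₁·9.667 + P₂·14.50)/(P₁+P₂) = 10.79 ft.

10.8 ft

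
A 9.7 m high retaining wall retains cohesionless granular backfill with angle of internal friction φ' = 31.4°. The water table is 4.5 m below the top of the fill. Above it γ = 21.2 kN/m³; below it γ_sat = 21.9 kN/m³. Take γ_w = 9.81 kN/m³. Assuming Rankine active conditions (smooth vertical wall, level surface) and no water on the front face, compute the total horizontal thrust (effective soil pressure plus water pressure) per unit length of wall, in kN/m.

K_a = tan²(45° − φ/2) = 0.3149.
γ' = 21.9 − 9.81 = 12.09 kN/m³. Depth below WT = 5.2 m.
σ'_h at WT = K_a γ d_w = 30.04 kPa; at base = 30.04 + K_a γ' × 5.2 = 49.84 kPa.
P₁ (0–4.5 m) = ½×30.04×4.5 = 67.60. P₂ (4.5–9.7 m) = ½(30.04+49.84)×5.2 = 207.7.
P_w = ½ γ_w h₂² = 0.5×9.81×5.2² = 132.6. Total = 67.60+207.7+132.6 = 407.9 kN/m.

408 kN/m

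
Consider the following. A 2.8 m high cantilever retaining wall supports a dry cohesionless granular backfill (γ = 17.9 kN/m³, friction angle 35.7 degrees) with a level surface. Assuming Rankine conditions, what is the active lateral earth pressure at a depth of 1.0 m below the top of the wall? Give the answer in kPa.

K_a = (1 − sin φ)/(1 + sin φ) = 0.2630.
σ_h = K_a γ z = 0.2630 × 17.9 × 1.0 = 4.708 kPa.

4.71 kPa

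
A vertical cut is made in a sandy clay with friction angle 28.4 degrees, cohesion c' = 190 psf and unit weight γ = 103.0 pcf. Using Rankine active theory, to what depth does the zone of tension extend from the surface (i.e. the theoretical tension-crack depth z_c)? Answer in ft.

K_a = tan²(45° − 28.4°/2) = 0.3554; √K_a = 0.5961.
The active pressure is zero where K_a γ z = 2c√K_a, so z_c = 2c/(γ√K_a) = 2×190/(103.0×0.5961) = 6.189 ft.

6.19 ft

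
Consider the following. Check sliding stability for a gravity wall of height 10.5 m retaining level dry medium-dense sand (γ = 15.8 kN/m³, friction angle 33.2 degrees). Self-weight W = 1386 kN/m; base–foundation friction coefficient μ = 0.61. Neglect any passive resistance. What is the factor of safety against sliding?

K_a = tan²(45° − 33.2°/2) = 0.2924.
P_a = ½K_aγH² = 0.5×0.2924×15.8×10.5² = 254.6 kN/m, acting at H/3 = 3.500 m above the base.
FS_sliding = μW / P_a = 0.61×1386 / 254.6 = 3.320.

3.32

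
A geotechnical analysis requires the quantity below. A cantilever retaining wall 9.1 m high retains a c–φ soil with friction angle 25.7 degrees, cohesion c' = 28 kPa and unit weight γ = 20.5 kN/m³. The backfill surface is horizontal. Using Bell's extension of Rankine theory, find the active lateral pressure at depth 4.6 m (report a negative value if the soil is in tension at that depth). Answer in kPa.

2.05 kPa

K_a = (1 − sin φ)/(1 + sin φ) = 0.3950.
σ_a = K_a γ z − 2c√K_a = 0.3950×20.5×4.6 − 2×28×0.6285 = 2.055 kPa.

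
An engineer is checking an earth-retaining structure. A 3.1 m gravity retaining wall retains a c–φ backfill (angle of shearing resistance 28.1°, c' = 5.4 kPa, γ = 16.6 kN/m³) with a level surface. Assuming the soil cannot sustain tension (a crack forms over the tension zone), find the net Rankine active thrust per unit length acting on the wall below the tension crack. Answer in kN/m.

K_a = 0.3596; √K_a = 0.5997.
Tension-crack depth z_c = 2c/(γ√K_a) = 2×5.4/(16.6×0.5997) = 1.085 m.
σ_a at base = K_a γ H − 2c√K_a = 0.3596×16.6×3.1 − 2×5.4×0.5997 = 12.03 kPa.
P_a = ½ × 12.03 × (H − z_c) = 0.5×12.03×2.015 = 12.12 kN/m.

12.1 kN/m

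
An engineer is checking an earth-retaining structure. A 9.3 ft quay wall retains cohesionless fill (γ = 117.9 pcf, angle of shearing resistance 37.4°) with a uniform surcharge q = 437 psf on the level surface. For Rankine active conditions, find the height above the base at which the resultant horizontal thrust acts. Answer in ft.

3.79 ft

K_a = 0.2443.
Triangular part P₁ = ½K_aγH² = 1245 at H/3 = 3.100 ft; rectangular part P₂ = K_a q H = 992.7 at H/2 = 4.650 ft.
ȳ = (P₁·3.100 + P₂·4.650)/(P₁+P₂) = 3.788 ft.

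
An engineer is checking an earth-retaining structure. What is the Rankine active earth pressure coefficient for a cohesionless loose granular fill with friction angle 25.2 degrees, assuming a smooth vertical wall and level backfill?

0.403

K_a = (1 − sin φ)/(1 + sin φ) = (1 − sin 25.2°)/(1 + sin 25.2°) = 0.4027.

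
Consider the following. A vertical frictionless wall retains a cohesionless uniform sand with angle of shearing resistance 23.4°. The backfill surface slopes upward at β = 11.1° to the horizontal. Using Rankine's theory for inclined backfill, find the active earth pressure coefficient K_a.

K_a = cos β · (cos β − √(cos²β − cos²φ)) / (cos β + √(cos²β − cos²φ)).
cos β = 0.9813, cos φ = 0.9178, √(cos²β − cos²φ) = 0.3474.
K_a = 0.9813 × (0.9813 − 0.3474)/(0.9813 + 0.3474) = 0.4682.

0.468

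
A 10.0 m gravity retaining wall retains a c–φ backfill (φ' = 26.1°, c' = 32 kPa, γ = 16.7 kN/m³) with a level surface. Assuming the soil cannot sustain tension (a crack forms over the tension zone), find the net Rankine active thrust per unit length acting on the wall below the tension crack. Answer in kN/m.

K_a = 0.3889; √K_a = 0.6237.
Tension-crack depth z_c = 2c/(γ√K_a) = 2×32/(16.7×0.6237) = 6.145 m.
σ_a at base = K_a γ H − 2c√K_a = 0.3889×16.7×10.0 − 2×32×0.6237 = 25.04 kPa.
P_a = ½ × 25.04 × (H − z_c) = 0.5×25.04×3.855 = 48.27 kN/m.

48.3 kN/m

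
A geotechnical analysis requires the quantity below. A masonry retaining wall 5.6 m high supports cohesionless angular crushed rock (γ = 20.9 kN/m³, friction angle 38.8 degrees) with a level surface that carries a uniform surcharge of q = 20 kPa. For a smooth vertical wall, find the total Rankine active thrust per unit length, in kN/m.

101 kN/m

K_a = tan²(45° − φ/2) = 0.2296.
Soil triangle: ½ K_a γ H² = 0.5×0.2296×20.9×5.6² = 75.23 kN/m.
Surcharge rectangle: K_a q H = 0.2296×20×5.6 = 25.71 kN/m.
Total = 75.23 + 25.71 = 100.9 kN/m.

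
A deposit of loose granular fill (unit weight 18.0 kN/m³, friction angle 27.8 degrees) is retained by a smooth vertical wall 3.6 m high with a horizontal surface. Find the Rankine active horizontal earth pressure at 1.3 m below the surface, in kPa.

8.52 kPa

K_a = (1 − sin φ)/(1 + sin φ) = 0.3639.
σ_h = K_a γ z = 0.3639 × 18.0 × 1.3 = 8.515 kPa.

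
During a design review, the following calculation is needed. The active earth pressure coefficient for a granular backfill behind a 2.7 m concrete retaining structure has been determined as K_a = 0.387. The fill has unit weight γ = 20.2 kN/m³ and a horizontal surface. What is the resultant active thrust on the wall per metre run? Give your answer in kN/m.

28.5 kN/m

P = ½ K_a γ H² = 0.5 × 0.387 × 20.2 × 2.7² = 28.49 kN/m.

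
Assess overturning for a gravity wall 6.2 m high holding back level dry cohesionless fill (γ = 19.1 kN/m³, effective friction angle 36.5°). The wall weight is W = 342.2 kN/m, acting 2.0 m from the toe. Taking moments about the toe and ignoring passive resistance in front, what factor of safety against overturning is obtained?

K_a = tan²(45° − 36.5°/2) = 0.2541.
P_a = ½K_aγH² = 0.5×0.2541×19.1×6.2² = 93.27 kN/m, acting at H/3 = 2.067 m above the base.
Overturning moment M_o = P_a × H/3 = 93.27 × 2.067 = 192.7.
Resisting moment M_r = W × 2.0 = 342.2 × 2.0 = 684.4.
FS_overturning = M_r/M_o = 684.4/192.7 = 3.551.

3.55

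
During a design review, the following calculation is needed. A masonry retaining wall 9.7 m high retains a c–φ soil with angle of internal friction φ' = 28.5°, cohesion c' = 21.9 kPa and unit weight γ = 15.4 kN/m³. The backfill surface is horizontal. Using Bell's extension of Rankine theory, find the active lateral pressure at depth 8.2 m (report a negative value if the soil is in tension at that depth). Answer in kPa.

K_a = (1 − sin φ)/(1 + sin φ) = 0.3540.
σ_a = K_a γ z − 2c√K_a = 0.3540×15.4×8.2 − 2×21.9×0.5949 = 18.64 kPa.

18.6 kPa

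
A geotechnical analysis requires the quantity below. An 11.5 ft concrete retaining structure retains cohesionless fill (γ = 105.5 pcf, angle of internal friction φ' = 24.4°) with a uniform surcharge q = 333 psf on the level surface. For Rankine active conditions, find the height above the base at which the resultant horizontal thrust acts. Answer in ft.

4.51 ft

K_a = 0.4153.
Triangular part P₁ = ½K_aγH² = 2897 at H/3 = 3.833 ft; rectangular part P₂ = K_a q H = 1590 at H/2 = 5.750 ft.
ȳ = (P₁·3.833 + P₂·5.750)/(P₁+P₂) = 4.513 ft.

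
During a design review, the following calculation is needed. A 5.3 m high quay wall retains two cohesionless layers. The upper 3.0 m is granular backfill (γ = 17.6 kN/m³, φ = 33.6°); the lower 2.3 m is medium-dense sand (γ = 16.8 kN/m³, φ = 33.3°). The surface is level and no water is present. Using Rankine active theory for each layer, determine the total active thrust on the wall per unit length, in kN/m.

71.1 kN/m

K_a1 = tan²(45°−33.6°/2) = 0.2875; K_a2 = tan²(45°−33.3°/2) = 0.2911.
Layer 1: σ at base = K_a1 γ₁ h₁ = 15.18 kPa; P₁ = ½×15.18×3.0 = 22.77.
Layer 2: σ_v at top = γ₁h₁ = 52.80; σ_h top = K_a2×52.80 = 15.37; σ_h base = K_a2×(52.80+16.8×2.3) = 26.62.
P₂ = ½(15.37+26.62)×2.3 = 48.29. Total P_a = 22.77+48.29 = 71.06 kN/m.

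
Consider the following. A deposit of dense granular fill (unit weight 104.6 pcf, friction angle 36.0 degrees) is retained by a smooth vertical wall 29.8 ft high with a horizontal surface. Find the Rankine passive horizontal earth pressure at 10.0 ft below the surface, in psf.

4030 psf

K_p = (1 + sin φ)/(1 − sin φ) = 3.852.
σ_h = K_p γ z = 3.852 × 104.6 × 10.0 = 4029 psf.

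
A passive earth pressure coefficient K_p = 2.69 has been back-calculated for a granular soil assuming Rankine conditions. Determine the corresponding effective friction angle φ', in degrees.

K_p = (1+sin φ)/(1−sin φ) ⇒ sin φ = (K_p − 1)/(K_p + 1) = 0.4580.
φ = arcsin(0.4580) = 27.26°.

27.3°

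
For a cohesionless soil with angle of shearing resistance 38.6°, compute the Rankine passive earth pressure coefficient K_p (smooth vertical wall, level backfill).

K_p = (1 + sin φ)/(1 − sin φ) = tan²(45° + 38.6°/2) = 4.317.

4.32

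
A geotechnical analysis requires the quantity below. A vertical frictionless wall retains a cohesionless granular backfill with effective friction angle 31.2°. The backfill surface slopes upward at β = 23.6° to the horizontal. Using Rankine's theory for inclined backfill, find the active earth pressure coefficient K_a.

K_a = cos β · (cos β − √(cos²β − cos²φ)) / (cos β + √(cos²β − cos²φ)).
cos β = 0.9164, cos φ = 0.8554, √(cos²β − cos²φ) = 0.3287.
K_a = 0.9164 × (0.9164 − 0.3287)/(0.9164 + 0.3287) = 0.4325.

0.432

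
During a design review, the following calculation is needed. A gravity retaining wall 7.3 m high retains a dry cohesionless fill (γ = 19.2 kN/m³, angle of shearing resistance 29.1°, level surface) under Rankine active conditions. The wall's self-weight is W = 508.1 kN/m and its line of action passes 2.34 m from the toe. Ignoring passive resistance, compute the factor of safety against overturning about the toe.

K_a = tan²(45° − 29.1°/2) = 0.3456.
P_a = ½K_aγH² = 0.5×0.3456×19.2×7.3² = 176.8 kN/m, acting at H/3 = 2.433 m above the base.
Overturning moment M_o = P_a × H/3 = 176.8 × 2.433 = 430.2.
Resisting moment M_r = W × 2.34 = 508.1 × 2.34 = 1189.
FS_overturning = M_r/M_o = 1189/430.2 = 2.764.

2.76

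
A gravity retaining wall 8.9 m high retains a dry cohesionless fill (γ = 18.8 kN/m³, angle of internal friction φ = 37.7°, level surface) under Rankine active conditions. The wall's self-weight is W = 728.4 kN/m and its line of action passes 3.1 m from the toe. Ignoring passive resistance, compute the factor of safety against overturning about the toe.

K_a = tan²(45° − 37.7°/2) = 0.2411.
P_a = ½K_aγH² = 0.5×0.2411×18.8×8.9² = 179.5 kN/m, acting at H/3 = 2.967 m above the base.
Overturning moment M_o = P_a × H/3 = 179.5 × 2.967 = 532.5.
Resisting moment M_r = W × 3.1 = 728.4 × 3.1 = 2258.
FS_overturning = M_r/M_o = 2258/532.5 = 4.241.

4.24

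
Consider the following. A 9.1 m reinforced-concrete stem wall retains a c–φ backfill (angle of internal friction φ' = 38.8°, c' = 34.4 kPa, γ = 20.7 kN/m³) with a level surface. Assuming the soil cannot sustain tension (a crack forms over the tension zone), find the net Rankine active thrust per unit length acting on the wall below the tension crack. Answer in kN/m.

K_a = 0.2296; √K_a = 0.4791.
Tension-crack depth z_c = 2c/(γ√K_a) = 2×34.4/(20.7×0.4791) = 6.937 m.
σ_a at base = K_a γ H − 2c√K_a = 0.2296×20.7×9.1 − 2×34.4×0.4791 = 10.28 kPa.
P_a = ½ × 10.28 × (H − z_c) = 0.5×10.28×2.163 = 11.12 kN/m.

11.1 kN/m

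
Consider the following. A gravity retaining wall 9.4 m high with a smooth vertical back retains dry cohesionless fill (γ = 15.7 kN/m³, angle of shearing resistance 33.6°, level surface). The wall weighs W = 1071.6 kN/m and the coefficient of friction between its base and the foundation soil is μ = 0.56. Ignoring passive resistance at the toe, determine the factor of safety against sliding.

K_a = tan²(45° − 33.6°/2) = 0.2875.
P_a = ½K_aγH² = 0.5×0.2875×15.7×9.4² = 199.4 kN/m, acting at H/3 = 3.133 m above the base.
FS_sliding = μW / P_a = 0.56×1071.6 / 199.4 = 3.009.

3.01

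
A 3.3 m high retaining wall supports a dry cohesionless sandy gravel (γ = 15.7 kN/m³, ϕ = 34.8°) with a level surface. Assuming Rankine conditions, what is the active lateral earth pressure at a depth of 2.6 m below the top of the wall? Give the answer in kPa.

11.2 kPa

K_a = (1 − sin φ)/(1 + sin φ) = 0.2733.
σ_h = K_a γ z = 0.2733 × 15.7 × 2.6 = 11.16 kPa.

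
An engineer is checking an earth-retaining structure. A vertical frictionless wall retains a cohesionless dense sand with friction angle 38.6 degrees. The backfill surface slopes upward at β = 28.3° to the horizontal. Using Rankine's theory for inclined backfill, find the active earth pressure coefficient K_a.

K_a = cos β · (cos β − √(cos²β − cos²φ)) / (cos β + √(cos²β − cos²φ)).
cos β = 0.8805, cos φ = 0.7815, √(cos²β − cos²φ) = 0.4055.
K_a = 0.8805 × (0.8805 − 0.4055)/(0.8805 + 0.4055) = 0.3252.

0.325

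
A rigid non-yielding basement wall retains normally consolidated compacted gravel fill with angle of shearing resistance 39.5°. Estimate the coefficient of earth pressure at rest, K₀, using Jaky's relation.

0.364

K₀ = 1 − sin φ' = 1 − sin 39.5° = 0.3639.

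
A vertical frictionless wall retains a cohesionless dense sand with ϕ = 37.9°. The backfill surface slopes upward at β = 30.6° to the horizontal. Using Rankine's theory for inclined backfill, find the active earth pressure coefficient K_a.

0.369

K_a = cos β · (cos β − √(cos²β − cos²φ)) / (cos β + √(cos²β − cos²φ)).
cos β = 0.8607, cos φ = 0.7891, √(cos²β − cos²φ) = 0.3438.
K_a = 0.8607 × (0.8607 − 0.3438)/(0.8607 + 0.3438) = 0.3694.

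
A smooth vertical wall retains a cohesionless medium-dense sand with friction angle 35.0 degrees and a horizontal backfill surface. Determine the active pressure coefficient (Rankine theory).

0.271

K_a = tan²(45° − φ/2) = tan²(27.50°) = 0.2710.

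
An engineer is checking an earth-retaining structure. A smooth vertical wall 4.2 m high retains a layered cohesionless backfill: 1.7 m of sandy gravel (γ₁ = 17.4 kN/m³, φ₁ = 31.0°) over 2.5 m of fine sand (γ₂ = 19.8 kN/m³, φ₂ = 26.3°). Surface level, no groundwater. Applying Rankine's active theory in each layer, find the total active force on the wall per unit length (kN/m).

60.5 kN/m

K_a1 = tan²(45°−31.0°/2) = 0.3201; K_a2 = tan²(45°−26.3°/2) = 0.3859.
Layer 1: σ at base = K_a1 γ₁ h₁ = 9.469 kPa; P₁ = ½×9.469×1.7 = 8.048.
Layer 2: σ_v at top = γ₁h₁ = 29.58; σ_h top = K_a2×29.58 = 11.42; σ_h base = K_a2×(29.58+19.8×2.5) = 30.52.
P₂ = ½(11.42+30.52)×2.5 = 52.42. Total P_a = 8.048+52.42 = 60.47 kN/m.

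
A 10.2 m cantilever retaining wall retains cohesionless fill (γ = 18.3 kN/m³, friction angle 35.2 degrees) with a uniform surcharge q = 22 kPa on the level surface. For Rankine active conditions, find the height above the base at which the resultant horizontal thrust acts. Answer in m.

K_a = 0.2687.
Triangular part P₁ = ½K_aγH² = 255.8 at H/3 = 3.400 m; rectangular part P₂ = K_a q H = 60.29 at H/2 = 5.100 m.
ȳ = (P₁·3.400 + P₂·5.100)/(P₁+P₂) = 3.724 m.

3.72 m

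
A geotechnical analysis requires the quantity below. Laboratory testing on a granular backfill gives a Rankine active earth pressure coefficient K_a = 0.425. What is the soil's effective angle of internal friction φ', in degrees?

K_a = tan²(45° − φ/2) ⇒ 45° − φ/2 = arctan(√0.425) = 33.10°.
φ = 2(45° − 33.10°) = 23.80°.

23.8°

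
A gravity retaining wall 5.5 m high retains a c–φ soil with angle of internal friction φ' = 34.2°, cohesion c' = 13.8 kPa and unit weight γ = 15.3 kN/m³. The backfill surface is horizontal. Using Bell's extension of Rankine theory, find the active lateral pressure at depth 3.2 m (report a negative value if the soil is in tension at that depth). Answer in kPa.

-0.888 kPa

K_a = (1 − sin φ)/(1 + sin φ) = 0.2803.
σ_a = K_a γ z − 2c√K_a = 0.2803×15.3×3.2 − 2×13.8×0.5295 = -0.8879 kPa.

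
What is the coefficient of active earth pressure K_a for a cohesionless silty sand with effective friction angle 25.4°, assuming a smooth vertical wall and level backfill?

K_a = (1 − sin φ)/(1 + sin φ) = (1 − sin 25.4°)/(1 + sin 25.4°) = 0.3996.

0.400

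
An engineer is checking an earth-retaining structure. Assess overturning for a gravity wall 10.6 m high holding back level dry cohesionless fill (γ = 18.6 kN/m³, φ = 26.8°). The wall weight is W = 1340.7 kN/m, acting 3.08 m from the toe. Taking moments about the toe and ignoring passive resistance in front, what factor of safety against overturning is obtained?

2.96

K_a = tan²(45° − 26.8°/2) = 0.3785.
P_a = ½K_aγH² = 0.5×0.3785×18.6×10.6² = 395.5 kN/m, acting at H/3 = 3.533 m above the base.
Overturning moment M_o = P_a × H/3 = 395.5 × 3.533 = 1397.
Resisting moment M_r = W × 3.08 = 1340.7 × 3.08 = 4129.
FS_overturning = M_r/M_o = 4129/1397 = 2.955.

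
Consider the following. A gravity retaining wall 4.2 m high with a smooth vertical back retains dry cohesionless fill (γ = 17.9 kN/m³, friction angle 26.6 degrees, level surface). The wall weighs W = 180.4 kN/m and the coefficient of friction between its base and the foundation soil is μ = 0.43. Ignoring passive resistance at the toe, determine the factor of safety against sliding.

K_a = tan²(45° − 26.6°/2) = 0.3814.
P_a = ½K_aγH² = 0.5×0.3814×17.9×4.2² = 60.22 kN/m, acting at H/3 = 1.400 m above the base.
FS_sliding = μW / P_a = 0.43×180.4 / 60.22 = 1.288.

1.29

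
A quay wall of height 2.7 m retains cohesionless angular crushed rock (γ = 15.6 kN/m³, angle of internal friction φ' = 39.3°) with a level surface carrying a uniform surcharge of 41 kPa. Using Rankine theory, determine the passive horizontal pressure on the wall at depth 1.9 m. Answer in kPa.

K_p = (1 + sin φ)/(1 − sin φ) = 4.455.
σ_v = γz + q = 15.6 × 1.9 + 41 = 70.64 kPa.
σ_h = K_p σ_v = 4.455 × 70.64 = 314.7 kPa.

315 kPa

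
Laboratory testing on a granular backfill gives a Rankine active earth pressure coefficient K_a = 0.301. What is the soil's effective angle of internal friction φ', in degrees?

K_a = tan²(45° − φ/2) ⇒ 45° − φ/2 = arctan(√0.301) = 28.75°.
φ = 2(45° − 28.75°) = 32.50°.

32.5°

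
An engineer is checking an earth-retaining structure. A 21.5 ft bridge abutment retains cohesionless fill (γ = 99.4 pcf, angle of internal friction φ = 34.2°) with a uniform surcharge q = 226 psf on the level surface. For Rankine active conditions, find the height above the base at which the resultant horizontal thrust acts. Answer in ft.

7.79 ft

K_a = 0.2803.
Triangular part P₁ = ½K_aγH² = 6441 at H/3 = 7.167 ft; rectangular part P₂ = K_a q H = 1362 at H/2 = 10.75 ft.
ȳ = (P₁·7.167 + P₂·10.75)/(P₁+P₂) = 7.792 ft.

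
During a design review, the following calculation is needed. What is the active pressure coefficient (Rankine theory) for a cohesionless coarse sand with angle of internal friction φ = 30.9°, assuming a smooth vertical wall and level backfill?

0.321

K_a = (1 − sin φ)/(1 + sin φ) = (1 − sin 30.9°)/(1 + sin 30.9°) = 0.3214.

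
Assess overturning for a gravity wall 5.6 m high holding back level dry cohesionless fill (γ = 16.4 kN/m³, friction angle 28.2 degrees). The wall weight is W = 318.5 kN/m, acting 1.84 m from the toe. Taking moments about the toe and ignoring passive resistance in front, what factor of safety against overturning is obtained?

3.41

K_a = tan²(45° − 28.2°/2) = 0.3582.
P_a = ½K_aγH² = 0.5×0.3582×16.4×5.6² = 92.11 kN/m, acting at H/3 = 1.867 m above the base.
Overturning moment M_o = P_a × H/3 = 92.11 × 1.867 = 171.9.
Resisting moment M_r = W × 1.84 = 318.5 × 1.84 = 586.0.
FS_overturning = M_r/M_o = 586.0/171.9 = 3.408.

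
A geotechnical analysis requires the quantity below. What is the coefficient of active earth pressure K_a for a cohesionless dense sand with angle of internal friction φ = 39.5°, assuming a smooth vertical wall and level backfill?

0.222

K_a = (1 − sin φ)/(1 + sin φ) = (1 − sin 39.5°)/(1 + sin 39.5°) = 0.2224.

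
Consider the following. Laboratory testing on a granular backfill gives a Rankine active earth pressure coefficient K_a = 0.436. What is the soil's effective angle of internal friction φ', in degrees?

K_a = tan²(45° − φ/2) ⇒ 45° − φ/2 = arctan(√0.436) = 33.44°.
φ = 2(45° − 33.44°) = 23.13°.

23.1°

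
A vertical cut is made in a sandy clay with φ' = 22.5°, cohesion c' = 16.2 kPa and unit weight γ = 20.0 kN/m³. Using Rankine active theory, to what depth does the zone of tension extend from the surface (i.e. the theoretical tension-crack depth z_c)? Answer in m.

2.42 m

K_a = tan²(45° − 22.5°/2) = 0.4465; √K_a = 0.6682.
The active pressure is zero where K_a γ z = 2c√K_a, so z_c = 2c/(γ√K_a) = 2×16.2/(20.0×0.6682) = 2.425 m.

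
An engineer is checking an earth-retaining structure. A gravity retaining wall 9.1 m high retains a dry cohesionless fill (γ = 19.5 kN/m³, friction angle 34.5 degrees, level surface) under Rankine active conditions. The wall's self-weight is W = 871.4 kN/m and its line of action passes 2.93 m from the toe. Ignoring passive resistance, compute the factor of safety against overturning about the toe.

3.77

K_a = tan²(45° − 34.5°/2) = 0.2768.
P_a = ½K_aγH² = 0.5×0.2768×19.5×9.1² = 223.5 kN/m, acting at H/3 = 3.033 m above the base.
Overturning moment M_o = P_a × H/3 = 223.5 × 3.033 = 677.9.
Resisting moment M_r = W × 2.93 = 871.4 × 2.93 = 2553.
FS_overturning = M_r/M_o = 2553/677.9 = 3.766.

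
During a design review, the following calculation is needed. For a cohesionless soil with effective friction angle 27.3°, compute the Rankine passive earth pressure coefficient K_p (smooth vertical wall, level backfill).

K_p = (1 + sin φ)/(1 − sin φ) = tan²(45° + 27.3°/2) = 2.694.

2.69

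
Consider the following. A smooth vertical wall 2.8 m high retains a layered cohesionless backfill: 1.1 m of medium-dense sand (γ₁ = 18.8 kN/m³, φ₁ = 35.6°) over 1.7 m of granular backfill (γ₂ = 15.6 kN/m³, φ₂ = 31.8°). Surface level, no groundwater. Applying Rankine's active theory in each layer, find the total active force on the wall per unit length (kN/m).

20.9 kN/m

K_a1 = tan²(45°−35.6°/2) = 0.2641; K_a2 = tan²(45°−31.8°/2) = 0.3098.
Layer 1: σ at base = K_a1 γ₁ h₁ = 5.462 kPa; P₁ = ½×5.462×1.1 = 3.004.
Layer 2: σ_v at top = γ₁h₁ = 20.68; σ_h top = K_a2×20.68 = 6.407; σ_h base = K_a2×(20.68+15.6×1.7) = 14.62.
P₂ = ½(6.407+14.62)×1.7 = 17.87. Total P_a = 3.004+17.87 = 20.88 kN/m.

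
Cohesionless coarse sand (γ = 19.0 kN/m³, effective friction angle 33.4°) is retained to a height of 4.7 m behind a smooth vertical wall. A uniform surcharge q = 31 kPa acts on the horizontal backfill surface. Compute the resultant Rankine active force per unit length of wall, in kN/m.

103 kN/m

K_a = tan²(45° − φ/2) = 0.2899.
Soil triangle: ½ K_a γ H² = 0.5×0.2899×19.0×4.7² = 60.84 kN/m.
Surcharge rectangle: K_a q H = 0.2899×31×4.7 = 42.24 kN/m.
Total = 60.84 + 42.24 = 103.1 kN/m.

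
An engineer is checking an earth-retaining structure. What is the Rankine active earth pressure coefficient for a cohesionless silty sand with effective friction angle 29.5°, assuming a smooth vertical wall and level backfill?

0.340

K_a = tan²(45° − φ/2) = tan²(30.25°) = 0.3401.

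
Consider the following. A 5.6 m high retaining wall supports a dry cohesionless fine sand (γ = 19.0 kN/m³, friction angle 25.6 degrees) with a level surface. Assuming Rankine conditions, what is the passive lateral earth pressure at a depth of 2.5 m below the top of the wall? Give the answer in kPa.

120 kPa

K_p = (1 + sin φ)/(1 − sin φ) = 2.522.
σ_h = K_p γ z = 2.522 × 19.0 × 2.5 = 119.8 kPa.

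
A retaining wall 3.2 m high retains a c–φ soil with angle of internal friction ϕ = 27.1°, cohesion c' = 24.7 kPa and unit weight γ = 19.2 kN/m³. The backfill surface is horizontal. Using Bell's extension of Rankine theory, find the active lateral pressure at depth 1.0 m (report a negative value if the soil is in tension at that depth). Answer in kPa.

K_a = (1 − sin φ)/(1 + sin φ) = 0.3741.
σ_a = K_a γ z − 2c√K_a = 0.3741×19.2×1.0 − 2×24.7×0.6116 = -23.03 kPa.

-23.0 kPa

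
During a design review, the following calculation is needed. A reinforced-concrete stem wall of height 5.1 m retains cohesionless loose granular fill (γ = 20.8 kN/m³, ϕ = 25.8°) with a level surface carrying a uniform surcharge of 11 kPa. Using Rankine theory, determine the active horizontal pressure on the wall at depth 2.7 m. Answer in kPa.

K_a = (1 − sin φ)/(1 + sin φ) = 0.3935.
σ_v = γz + q = 20.8 × 2.7 + 11 = 67.16 kPa.
σ_h = K_a σ_v = 0.3935 × 67.16 = 26.43 kPa.

26.4 kPa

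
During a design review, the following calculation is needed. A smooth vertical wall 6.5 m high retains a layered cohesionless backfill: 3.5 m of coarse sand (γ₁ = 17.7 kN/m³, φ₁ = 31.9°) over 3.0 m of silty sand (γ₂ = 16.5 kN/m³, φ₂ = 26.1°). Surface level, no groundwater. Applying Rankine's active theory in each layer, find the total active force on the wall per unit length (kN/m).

K_a1 = tan²(45°−31.9°/2) = 0.3085; K_a2 = tan²(45°−26.1°/2) = 0.3889.
Layer 1: σ at base = K_a1 γ₁ h₁ = 19.11 kPa; P₁ = ½×19.11×3.5 = 33.45.
Layer 2: σ_v at top = γ₁h₁ = 61.95; σ_h top = K_a2×61.95 = 24.10; σ_h base = K_a2×(61.95+16.5×3.0) = 43.35.
P₂ = ½(24.10+43.35)×3.0 = 101.2. Total P_a = 33.45+101.2 = 134.6 kN/m.

135 kN/m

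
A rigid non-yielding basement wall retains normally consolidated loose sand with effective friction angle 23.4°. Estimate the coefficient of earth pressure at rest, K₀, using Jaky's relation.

K₀ = 1 − sin φ' = 1 − sin 23.4° = 0.6029.

0.603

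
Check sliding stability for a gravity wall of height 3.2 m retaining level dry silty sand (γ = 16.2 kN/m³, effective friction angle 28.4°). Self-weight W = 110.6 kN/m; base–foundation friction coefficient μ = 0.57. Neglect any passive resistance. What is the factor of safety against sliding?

K_a = tan²(45° − 28.4°/2) = 0.3554.
P_a = ½K_aγH² = 0.5×0.3554×16.2×3.2² = 29.47 kN/m, acting at H/3 = 1.067 m above the base.
FS_sliding = μW / P_a = 0.57×110.6 / 29.47 = 2.139.

2.14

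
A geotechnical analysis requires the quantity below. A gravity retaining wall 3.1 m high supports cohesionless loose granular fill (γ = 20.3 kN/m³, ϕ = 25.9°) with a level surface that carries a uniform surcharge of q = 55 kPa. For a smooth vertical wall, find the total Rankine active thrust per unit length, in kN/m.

K_a = tan²(45° − φ/2) = 0.3920.
Soil triangle: ½ K_a γ H² = 0.5×0.3920×20.3×3.1² = 38.23 kN/m.
Surcharge rectangle: K_a q H = 0.3920×55×3.1 = 66.83 kN/m.
Total = 38.23 + 66.83 = 105.1 kN/m.

105 kN/m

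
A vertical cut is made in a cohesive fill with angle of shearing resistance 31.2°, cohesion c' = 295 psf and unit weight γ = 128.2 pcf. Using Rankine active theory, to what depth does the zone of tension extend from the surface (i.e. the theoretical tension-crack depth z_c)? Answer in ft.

K_a = tan²(45° − 31.2°/2) = 0.3175; √K_a = 0.5635.
The active pressure is zero where K_a γ z = 2c√K_a, so z_c = 2c/(γ√K_a) = 2×295/(128.2×0.5635) = 8.168 ft.

8.17 ft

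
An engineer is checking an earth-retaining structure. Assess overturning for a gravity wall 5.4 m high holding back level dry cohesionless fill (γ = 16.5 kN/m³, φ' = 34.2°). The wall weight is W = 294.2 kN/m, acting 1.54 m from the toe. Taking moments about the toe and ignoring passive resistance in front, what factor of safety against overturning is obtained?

K_a = tan²(45° − 34.2°/2) = 0.2803.
P_a = ½K_aγH² = 0.5×0.2803×16.5×5.4² = 67.44 kN/m, acting at H/3 = 1.800 m above the base.
Overturning moment M_o = P_a × H/3 = 67.44 × 1.800 = 121.4.
Resisting moment M_r = W × 1.54 = 294.2 × 1.54 = 453.1.
FS_overturning = M_r/M_o = 453.1/121.4 = 3.732.

3.73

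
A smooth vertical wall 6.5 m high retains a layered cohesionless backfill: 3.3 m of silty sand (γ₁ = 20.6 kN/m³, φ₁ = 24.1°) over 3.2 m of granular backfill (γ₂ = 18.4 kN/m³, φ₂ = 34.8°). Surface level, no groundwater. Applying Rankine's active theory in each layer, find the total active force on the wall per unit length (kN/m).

K_a1 = tan²(45°−24.1°/2) = 0.4201; K_a2 = tan²(45°−34.8°/2) = 0.2733.
Layer 1: σ at base = K_a1 γ₁ h₁ = 28.56 kPa; P₁ = ½×28.56×3.3 = 47.12.
Layer 2: σ_v at top = γ₁h₁ = 67.98; σ_h top = K_a2×67.98 = 18.58; σ_h base = K_a2×(67.98+18.4×3.2) = 34.67.
P₂ = ½(18.58+34.67)×3.2 = 85.20. Total P_a = 47.12+85.20 = 132.3 kN/m.

132 kN/m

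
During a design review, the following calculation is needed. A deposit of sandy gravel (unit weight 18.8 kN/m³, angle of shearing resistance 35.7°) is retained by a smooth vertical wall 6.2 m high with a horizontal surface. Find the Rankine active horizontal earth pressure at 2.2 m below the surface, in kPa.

10.9 kPa

K_a = (1 − sin φ)/(1 + sin φ) = 0.2630.
σ_h = K_a γ z = 0.2630 × 18.8 × 2.2 = 10.88 kPa.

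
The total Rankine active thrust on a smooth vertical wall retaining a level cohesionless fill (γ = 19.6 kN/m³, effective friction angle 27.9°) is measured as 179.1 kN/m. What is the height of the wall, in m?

K_a = 0.3625. P_a = ½ K_a γ H² ⇒ H = √(2P_a/(K_a γ)).
H = √(2×179.1/(0.3625×19.6)) = 7.101 m.

7.10 m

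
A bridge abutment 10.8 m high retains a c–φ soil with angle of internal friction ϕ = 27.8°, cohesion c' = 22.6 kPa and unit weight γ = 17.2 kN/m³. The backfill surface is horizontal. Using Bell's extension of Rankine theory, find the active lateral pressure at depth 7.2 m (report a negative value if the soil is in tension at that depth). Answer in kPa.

17.8 kPa

K_a = (1 − sin φ)/(1 + sin φ) = 0.3639.
σ_a = K_a γ z − 2c√K_a = 0.3639×17.2×7.2 − 2×22.6×0.6032 = 17.80 kPa.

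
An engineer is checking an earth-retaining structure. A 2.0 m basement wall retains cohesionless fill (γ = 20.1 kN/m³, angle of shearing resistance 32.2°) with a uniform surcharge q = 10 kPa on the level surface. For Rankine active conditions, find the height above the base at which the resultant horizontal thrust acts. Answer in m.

0.777 m

K_a = 0.3047.
Triangular part P₁ = ½K_aγH² = 12.25 at H/3 = 0.6667 m; rectangular part P₂ = K_a q H = 6.095 at H/2 = 1.000 m.
ȳ = (P₁·0.6667 + P₂·1.000)/(P₁+P₂) = 0.7774 m.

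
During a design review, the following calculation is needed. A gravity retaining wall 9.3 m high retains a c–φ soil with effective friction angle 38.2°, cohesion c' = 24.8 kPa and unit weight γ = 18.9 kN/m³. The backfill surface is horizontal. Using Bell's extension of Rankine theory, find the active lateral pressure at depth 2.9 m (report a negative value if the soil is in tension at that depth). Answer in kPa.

-11.2 kPa

K_a = (1 − sin φ)/(1 + sin φ) = 0.2358.
σ_a = K_a γ z − 2c√K_a = 0.2358×18.9×2.9 − 2×24.8×0.4856 = -11.16 kPa.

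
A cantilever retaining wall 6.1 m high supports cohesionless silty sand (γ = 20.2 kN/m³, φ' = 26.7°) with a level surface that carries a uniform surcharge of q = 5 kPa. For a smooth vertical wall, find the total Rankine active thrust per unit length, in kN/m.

154 kN/m

K_a = tan²(45° − φ/2) = 0.3800.
Soil triangle: ½ K_a γ H² = 0.5×0.3800×20.2×6.1² = 142.8 kN/m.
Surcharge rectangle: K_a q H = 0.3800×5×6.1 = 11.59 kN/m.
Total = 142.8 + 11.59 = 154.4 kN/m.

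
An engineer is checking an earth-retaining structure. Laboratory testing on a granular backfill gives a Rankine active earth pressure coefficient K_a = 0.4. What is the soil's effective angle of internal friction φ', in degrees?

25.4°

K_a = tan²(45° − φ/2) ⇒ 45° − φ/2 = arctan(√0.4) = 32.31°.
φ = 2(45° − 32.31°) = 25.38°.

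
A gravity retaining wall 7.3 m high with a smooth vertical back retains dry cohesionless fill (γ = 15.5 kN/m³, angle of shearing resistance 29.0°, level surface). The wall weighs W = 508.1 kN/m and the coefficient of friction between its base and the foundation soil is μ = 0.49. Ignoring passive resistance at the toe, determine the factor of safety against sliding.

1.74

K_a = tan²(45° − 29.0°/2) = 0.3470.
P_a = ½K_aγH² = 0.5×0.3470×15.5×7.3² = 143.3 kN/m, acting at H/3 = 2.433 m above the base.
FS_sliding = μW / P_a = 0.49×508.1 / 143.3 = 1.737.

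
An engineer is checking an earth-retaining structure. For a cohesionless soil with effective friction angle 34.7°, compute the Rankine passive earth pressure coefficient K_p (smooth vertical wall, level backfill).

3.64

K_p = (1 + sin φ)/(1 − sin φ) = tan²(45° + 34.7°/2) = 3.643.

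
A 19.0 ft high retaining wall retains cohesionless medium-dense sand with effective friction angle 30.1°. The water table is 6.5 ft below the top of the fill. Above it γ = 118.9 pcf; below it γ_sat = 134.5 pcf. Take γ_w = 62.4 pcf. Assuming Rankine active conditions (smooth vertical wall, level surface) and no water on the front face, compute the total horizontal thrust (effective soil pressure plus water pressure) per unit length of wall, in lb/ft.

K_a = tan²(45° − φ/2) = 0.3320.
γ' = 134.5 − 62.4 = 72.10 pcf. Depth below WT = 12.5 ft.
σ'_h at WT = K_a γ d_w = 256.6 psf; at base = 256.6 + K_a γ' × 12.5 = 555.8 psf.
P₁ (0–6.5 ft) = ½×256.6×6.5 = 833.9. P₂ (6.5–19.0 ft) = ½(256.6+555.8)×12.5 = 5077.
P_w = ½ γ_w h₂² = 0.5×62.4×12.5² = 4875. Total = 833.9+5077+4875 = 10790 lb/ft.

10800 lb/ft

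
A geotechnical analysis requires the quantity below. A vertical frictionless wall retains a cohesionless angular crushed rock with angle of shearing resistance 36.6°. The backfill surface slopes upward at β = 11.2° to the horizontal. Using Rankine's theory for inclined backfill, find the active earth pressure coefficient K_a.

K_a = cos β · (cos β − √(cos²β − cos²φ)) / (cos β + √(cos²β − cos²φ)).
cos β = 0.9810, cos φ = 0.8028, √(cos²β − cos²φ) = 0.5637.
K_a = 0.9810 × (0.9810 − 0.5637)/(0.9810 + 0.5637) = 0.2650.

0.265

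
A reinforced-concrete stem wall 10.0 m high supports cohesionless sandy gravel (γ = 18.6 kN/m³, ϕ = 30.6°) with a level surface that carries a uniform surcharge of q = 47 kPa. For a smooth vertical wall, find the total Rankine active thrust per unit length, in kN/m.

K_a = tan²(45° − φ/2) = 0.3253.
Soil triangle: ½ K_a γ H² = 0.5×0.3253×18.6×10.0² = 302.6 kN/m.
Surcharge rectangle: K_a q H = 0.3253×47×10.0 = 152.9 kN/m.
Total = 302.6 + 152.9 = 455.5 kN/m.

455 kN/m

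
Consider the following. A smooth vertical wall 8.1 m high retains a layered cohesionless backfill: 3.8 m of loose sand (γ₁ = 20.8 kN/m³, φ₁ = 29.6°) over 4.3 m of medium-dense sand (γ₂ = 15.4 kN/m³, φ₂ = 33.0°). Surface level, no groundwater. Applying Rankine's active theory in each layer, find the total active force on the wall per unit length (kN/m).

193 kN/m

K_a1 = tan²(45°−29.6°/2) = 0.3387; K_a2 = tan²(45°−33.0°/2) = 0.2948.
Layer 1: σ at base = K_a1 γ₁ h₁ = 26.77 kPa; P₁ = ½×26.77×3.8 = 50.87.
Layer 2: σ_v at top = γ₁h₁ = 79.04; σ_h top = K_a2×79.04 = 23.30; σ_h base = K_a2×(79.04+15.4×4.3) = 42.82.
P₂ = ½(23.30+42.82)×4.3 = 142.2. Total P_a = 50.87+142.2 = 193.0 kN/m.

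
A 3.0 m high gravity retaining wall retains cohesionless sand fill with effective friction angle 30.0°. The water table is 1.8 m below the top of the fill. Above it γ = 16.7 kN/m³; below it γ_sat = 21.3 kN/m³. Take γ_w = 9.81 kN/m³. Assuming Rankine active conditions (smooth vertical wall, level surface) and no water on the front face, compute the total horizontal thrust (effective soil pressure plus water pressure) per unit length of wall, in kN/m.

30.9 kN/m

K_a = tan²(45° − φ/2) = 0.3333.
γ' = 21.3 − 9.81 = 11.49 kN/m³. Depth below WT = 1.2 m.
σ'_h at WT = K_a γ d_w = 10.02 kPa; at base = 10.02 + K_a γ' × 1.2 = 14.62 kPa.
P₁ (0–1.8 m) = ½×10.02×1.8 = 9.018. P₂ (1.8–3.0 m) = ½(10.02+14.62)×1.2 = 14.78.
P_w = ½ γ_w h₂² = 0.5×9.81×1.2² = 7.063. Total = 9.018+14.78+7.063 = 30.86 kN/m.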